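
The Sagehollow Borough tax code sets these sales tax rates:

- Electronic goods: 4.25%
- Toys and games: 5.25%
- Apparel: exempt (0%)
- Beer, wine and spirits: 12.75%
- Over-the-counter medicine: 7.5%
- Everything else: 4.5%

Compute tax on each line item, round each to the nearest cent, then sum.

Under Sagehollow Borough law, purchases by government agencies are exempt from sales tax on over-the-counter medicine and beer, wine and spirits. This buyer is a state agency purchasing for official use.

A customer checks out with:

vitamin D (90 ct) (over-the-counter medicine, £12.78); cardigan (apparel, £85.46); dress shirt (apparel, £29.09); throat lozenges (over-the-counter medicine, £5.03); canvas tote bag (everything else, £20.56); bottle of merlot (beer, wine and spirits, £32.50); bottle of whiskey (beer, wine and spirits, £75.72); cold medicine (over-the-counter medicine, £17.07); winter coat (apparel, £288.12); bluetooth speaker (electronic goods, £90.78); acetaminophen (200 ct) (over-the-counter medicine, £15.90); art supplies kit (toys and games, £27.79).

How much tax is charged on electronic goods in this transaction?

Bluetooth speaker £90.78: electronic goods → 4.25% → £3.86
Tax on electronic goods = £3.86

£3.86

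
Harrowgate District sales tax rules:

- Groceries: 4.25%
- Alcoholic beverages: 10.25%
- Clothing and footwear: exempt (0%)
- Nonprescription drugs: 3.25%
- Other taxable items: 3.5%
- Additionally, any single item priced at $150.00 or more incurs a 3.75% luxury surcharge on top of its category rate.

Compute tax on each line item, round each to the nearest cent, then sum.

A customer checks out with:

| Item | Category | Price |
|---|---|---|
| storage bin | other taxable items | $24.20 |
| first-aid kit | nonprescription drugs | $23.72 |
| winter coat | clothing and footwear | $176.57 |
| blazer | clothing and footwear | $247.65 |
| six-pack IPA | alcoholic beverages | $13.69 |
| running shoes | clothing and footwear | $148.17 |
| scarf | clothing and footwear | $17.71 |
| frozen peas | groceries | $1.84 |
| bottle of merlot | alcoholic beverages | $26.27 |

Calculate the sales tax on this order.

$21.70

Storage bin $24.20: other taxable items → 3.5% → $0.85
First-aid kit $23.72: nonprescription drugs → 3.25% → $0.77
Winter coat $176.57: clothing and footwear → 0% + 3.75% surcharge = 3.75% → $6.62
Blazer $247.65: clothing and footwear → 0% + 3.75% surcharge = 3.75% → $9.29
Six-pack IPA $13.69: alcoholic beverages → 10.25% → $1.40
Running shoes $148.17: clothing and footwear → 0% → $0.00
Scarf $17.71: clothing and footwear → 0% → $0.00
Frozen peas $1.84: groceries → 4.25% → $0.08
Bottle of merlot $26.27: alcoholic beverages → 10.25% → $2.69
Total tax = $0.85 + $0.77 + $6.62 + $9.29 + $1.40 + $0.08 + $2.69 = $21.70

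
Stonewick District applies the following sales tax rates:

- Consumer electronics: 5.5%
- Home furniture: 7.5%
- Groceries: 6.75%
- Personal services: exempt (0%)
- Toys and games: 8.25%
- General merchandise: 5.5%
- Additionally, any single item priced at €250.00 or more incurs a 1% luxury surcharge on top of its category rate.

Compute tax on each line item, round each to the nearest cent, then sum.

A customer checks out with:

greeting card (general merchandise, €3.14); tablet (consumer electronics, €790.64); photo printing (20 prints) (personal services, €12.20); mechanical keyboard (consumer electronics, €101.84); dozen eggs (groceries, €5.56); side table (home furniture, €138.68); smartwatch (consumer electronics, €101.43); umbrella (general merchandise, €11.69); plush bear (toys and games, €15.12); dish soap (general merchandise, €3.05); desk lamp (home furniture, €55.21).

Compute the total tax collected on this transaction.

Greeting card €3.14: general merchandise → 5.5% → €0.17
Tablet €790.64: consumer electronics → 5.5% + 1% surcharge = 6.5% → €51.39
Photo printing (20 prints) €12.20: personal services → 0% → €0.00
Mechanical keyboard €101.84: consumer electronics → 5.5% → €5.60
Dozen eggs €5.56: groceries → 6.75% → €0.38
Side table €138.68: home furniture → 7.5% → €10.40
Smartwatch €101.43: consumer electronics → 5.5% → €5.58
Umbrella €11.69: general merchandise → 5.5% → €0.64
Plush bear €15.12: toys and games → 8.25% → €1.25
Dish soap €3.05: general merchandise → 5.5% → €0.17
Desk lamp €55.21: home furniture → 7.5% → €4.14
Total tax = €0.17 + €51.39 + €5.60 + €0.38 + €10.40 + €5.58 + €0.64 + €1.25 + €0.17 + €4.14 = €79.72

€79.72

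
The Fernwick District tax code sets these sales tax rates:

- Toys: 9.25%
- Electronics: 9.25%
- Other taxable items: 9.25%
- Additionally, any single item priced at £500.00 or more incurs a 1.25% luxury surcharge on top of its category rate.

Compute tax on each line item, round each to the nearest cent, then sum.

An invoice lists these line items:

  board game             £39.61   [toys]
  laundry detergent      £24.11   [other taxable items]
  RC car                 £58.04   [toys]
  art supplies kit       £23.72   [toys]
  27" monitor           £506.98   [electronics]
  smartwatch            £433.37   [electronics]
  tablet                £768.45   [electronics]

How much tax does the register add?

Board game £39.61: toys → 9.25% → £3.66
Laundry detergent £24.11: other taxable items → 9.25% → £2.23
RC car £58.04: toys → 9.25% → £5.37
Art supplies kit £23.72: toys → 9.25% → £2.19
27" monitor £506.98: electronics → 9.25% + 1.25% surcharge = 10.5% → £53.23
Smartwatch £433.37: electronics → 9.25% → £40.09
Tablet £768.45: electronics → 9.25% + 1.25% surcharge = 10.5% → £80.69
Total tax = £3.66 + £2.23 + £5.37 + £2.19 + £53.23 + £40.09 + £80.69 = £187.46

£187.46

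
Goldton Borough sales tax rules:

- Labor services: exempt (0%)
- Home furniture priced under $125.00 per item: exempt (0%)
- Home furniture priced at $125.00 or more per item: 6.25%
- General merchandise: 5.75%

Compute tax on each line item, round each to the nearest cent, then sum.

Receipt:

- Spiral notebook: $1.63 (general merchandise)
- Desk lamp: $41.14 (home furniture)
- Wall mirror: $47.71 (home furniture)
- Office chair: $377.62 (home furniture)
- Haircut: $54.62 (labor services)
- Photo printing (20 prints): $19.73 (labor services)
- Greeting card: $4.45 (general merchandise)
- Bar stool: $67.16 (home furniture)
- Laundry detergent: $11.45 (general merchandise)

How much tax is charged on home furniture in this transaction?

Desk lamp $41.14: home furniture, under $125.00 → 0% → $0.00
Wall mirror $47.71: home furniture, under $125.00 → 0% → $0.00
Office chair $377.62: home furniture, $125.00 or more → 6.25% → $23.60
Bar stool $67.16: home furniture, under $125.00 → 0% → $0.00
Tax on home furniture = $0.00 + $0.00 + $23.60 + $0.00 = $23.60

$23.60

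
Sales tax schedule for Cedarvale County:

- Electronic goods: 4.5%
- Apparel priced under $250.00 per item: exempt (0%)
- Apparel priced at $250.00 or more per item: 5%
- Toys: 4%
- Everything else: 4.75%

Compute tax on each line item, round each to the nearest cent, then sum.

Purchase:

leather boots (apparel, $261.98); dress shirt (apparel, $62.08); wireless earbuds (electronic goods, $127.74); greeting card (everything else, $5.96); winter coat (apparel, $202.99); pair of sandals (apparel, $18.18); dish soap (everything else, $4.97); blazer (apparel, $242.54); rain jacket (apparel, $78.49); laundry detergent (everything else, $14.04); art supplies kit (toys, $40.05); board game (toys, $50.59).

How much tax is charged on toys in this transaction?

$3.62

Art supplies kit $40.05: toys → 4% → $1.60
Board game $50.59: toys → 4% → $2.02
Tax on toys = $1.60 + $2.02 = $3.62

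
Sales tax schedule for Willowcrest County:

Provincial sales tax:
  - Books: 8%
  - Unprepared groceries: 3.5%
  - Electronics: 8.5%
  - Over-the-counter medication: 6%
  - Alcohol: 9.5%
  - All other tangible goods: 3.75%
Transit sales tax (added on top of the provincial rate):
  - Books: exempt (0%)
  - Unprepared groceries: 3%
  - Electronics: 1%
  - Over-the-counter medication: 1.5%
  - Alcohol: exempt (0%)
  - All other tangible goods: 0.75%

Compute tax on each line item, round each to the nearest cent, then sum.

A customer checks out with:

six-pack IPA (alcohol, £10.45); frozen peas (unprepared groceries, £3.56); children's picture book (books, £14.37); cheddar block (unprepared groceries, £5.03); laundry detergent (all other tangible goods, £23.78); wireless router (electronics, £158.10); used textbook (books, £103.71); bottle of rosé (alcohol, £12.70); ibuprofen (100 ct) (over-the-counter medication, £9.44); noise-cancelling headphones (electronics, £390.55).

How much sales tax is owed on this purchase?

£66.11

Six-pack IPA £10.45: alcohol → 9.5% + 0% transit = 9.5% → £0.99
Frozen peas £3.56: unprepared groceries → 3.5% + 3% transit = 6.5% → £0.23
Children's picture book £14.37: books → 8% + 0% transit = 8% → £1.15
Cheddar block £5.03: unprepared groceries → 3.5% + 3% transit = 6.5% → £0.33
Laundry detergent £23.78: all other tangible goods → 3.75% + 0.75% transit = 4.5% → £1.07
Wireless router £158.10: electronics → 8.5% + 1% transit = 9.5% → £15.02
Used textbook £103.71: books → 8% + 0% transit = 8% → £8.30
Bottle of rosé £12.70: alcohol → 9.5% + 0% transit = 9.5% → £1.21
Ibuprofen (100 ct) £9.44: over-the-counter medication → 6% + 1.5% transit = 7.5% → £0.71
Noise-cancelling headphones £390.55: electronics → 8.5% + 1% transit = 9.5% → £37.10
Total tax = £0.99 + £0.23 + £1.15 + £0.33 + £1.07 + £15.02 + £8.30 + £1.21 + £0.71 + £37.10 = £66.11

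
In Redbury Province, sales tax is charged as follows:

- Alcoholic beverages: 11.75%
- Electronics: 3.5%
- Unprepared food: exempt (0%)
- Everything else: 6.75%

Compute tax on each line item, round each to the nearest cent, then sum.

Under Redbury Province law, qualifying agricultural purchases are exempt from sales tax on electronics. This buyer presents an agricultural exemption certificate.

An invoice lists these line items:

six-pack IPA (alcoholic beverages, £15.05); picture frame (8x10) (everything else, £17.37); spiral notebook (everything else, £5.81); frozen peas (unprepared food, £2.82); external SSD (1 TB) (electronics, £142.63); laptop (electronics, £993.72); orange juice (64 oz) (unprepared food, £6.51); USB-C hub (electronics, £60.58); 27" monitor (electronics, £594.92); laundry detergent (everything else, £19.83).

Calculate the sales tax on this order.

£4.67

Six-pack IPA £15.05: alcoholic beverages → 11.75% → £1.77
Picture frame (8x10) £17.37: everything else → 6.75% → £1.17
Spiral notebook £5.81: everything else → 6.75% → £0.39
Frozen peas £2.82: unprepared food → 0% → £0.00
External SSD (1 TB) £142.63: electronics, buyer-exempt → 0% → £0.00
Laptop £993.72: electronics, buyer-exempt → 0% → £0.00
Orange juice (64 oz) £6.51: unprepared food → 0% → £0.00
USB-C hub £60.58: electronics, buyer-exempt → 0% → £0.00
27" monitor £594.92: electronics, buyer-exempt → 0% → £0.00
Laundry detergent £19.83: everything else → 6.75% → £1.34
Total tax = £1.77 + £1.17 + £0.39 + £1.34 = £4.67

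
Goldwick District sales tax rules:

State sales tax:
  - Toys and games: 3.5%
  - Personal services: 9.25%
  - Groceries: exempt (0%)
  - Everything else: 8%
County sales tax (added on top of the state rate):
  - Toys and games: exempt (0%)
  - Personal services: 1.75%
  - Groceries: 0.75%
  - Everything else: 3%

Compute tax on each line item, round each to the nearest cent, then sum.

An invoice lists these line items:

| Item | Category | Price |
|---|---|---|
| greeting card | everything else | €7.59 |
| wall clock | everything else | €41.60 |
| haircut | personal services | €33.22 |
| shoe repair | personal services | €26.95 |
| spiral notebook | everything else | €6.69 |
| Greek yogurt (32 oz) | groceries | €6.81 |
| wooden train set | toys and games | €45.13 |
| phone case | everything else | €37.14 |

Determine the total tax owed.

€18.48

Greeting card €7.59: everything else → 8% + 3% county = 11% → €0.83
Wall clock €41.60: everything else → 8% + 3% county = 11% → €4.58
Haircut €33.22: personal services → 9.25% + 1.75% county = 11% → €3.65
Shoe repair €26.95: personal services → 9.25% + 1.75% county = 11% → €2.96
Spiral notebook €6.69: everything else → 8% + 3% county = 11% → €0.74
Greek yogurt (32 oz) €6.81: groceries → 0% + 0.75% county = 0.75% → €0.05
Wooden train set €45.13: toys and games → 3.5% + 0% county = 3.5% → €1.58
Phone case €37.14: everything else → 8% + 3% county = 11% → €4.09
Total tax = €0.83 + €4.58 + €3.65 + €2.96 + €0.74 + €0.05 + €1.58 + €4.09 = €18.48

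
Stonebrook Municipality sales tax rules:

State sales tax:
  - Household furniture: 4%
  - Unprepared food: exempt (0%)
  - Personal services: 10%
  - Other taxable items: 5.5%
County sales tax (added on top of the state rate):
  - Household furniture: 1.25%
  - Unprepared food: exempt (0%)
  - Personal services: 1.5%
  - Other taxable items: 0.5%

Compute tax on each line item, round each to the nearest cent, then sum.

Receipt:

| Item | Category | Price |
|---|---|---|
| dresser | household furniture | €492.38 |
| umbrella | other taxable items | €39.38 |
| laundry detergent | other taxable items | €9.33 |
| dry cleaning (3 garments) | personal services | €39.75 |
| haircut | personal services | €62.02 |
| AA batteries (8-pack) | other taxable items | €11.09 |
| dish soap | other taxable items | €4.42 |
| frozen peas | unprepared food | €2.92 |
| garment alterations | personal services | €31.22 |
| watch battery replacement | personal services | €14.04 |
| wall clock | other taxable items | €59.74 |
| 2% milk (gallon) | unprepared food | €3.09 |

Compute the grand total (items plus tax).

Dresser €492.38: household furniture → 4% + 1.25% county = 5.25% → €25.85
Umbrella €39.38: other taxable items → 5.5% + 0.5% county = 6% → €2.36
Laundry detergent €9.33: other taxable items → 5.5% + 0.5% county = 6% → €0.56
Dry cleaning (3 garments) €39.75: personal services → 10% + 1.5% county = 11.5% → €4.57
Haircut €62.02: personal services → 10% + 1.5% county = 11.5% → €7.13
AA batteries (8-pack) €11.09: other taxable items → 5.5% + 0.5% county = 6% → €0.67
Dish soap €4.42: other taxable items → 5.5% + 0.5% county = 6% → €0.27
Frozen peas €2.92: unprepared food → 0% + 0% county = 0% → €0.00
Garment alterations €31.22: personal services → 10% + 1.5% county = 11.5% → €3.59
Watch battery replacement €14.04: personal services → 10% + 1.5% county = 11.5% → €1.61
Wall clock €59.74: other taxable items → 5.5% + 0.5% county = 6% → €3.58
2% milk (gallon) €3.09: unprepared food → 0% + 0% county = 0% → €0.00
Subtotal = €769.38; tax = €50.19; total due = €819.57

€819.57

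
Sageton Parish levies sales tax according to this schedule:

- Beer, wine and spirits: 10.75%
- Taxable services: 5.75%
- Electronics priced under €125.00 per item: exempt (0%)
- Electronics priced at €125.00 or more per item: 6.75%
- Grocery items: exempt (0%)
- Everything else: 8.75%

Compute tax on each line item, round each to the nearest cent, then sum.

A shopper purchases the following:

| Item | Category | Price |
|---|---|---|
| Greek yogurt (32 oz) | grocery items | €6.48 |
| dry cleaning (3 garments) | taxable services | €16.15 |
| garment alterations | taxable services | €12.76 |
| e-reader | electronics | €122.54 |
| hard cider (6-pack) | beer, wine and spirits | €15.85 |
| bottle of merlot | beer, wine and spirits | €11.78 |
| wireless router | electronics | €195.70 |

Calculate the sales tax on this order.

€17.84

Greek yogurt (32 oz) €6.48: grocery items → 0% → €0.00
Dry cleaning (3 garments) €16.15: taxable services → 5.75% → €0.93
Garment alterations €12.76: taxable services → 5.75% → €0.73
E-reader €122.54: electronics, under €125.00 → 0% → €0.00
Hard cider (6-pack) €15.85: beer, wine and spirits → 10.75% → €1.70
Bottle of merlot €11.78: beer, wine and spirits → 10.75% → €1.27
Wireless router €195.70: electronics, €125.00 or more → 6.75% → €13.21
Total tax = €0.93 + €0.73 + €1.70 + €1.27 + €13.21 = €17.84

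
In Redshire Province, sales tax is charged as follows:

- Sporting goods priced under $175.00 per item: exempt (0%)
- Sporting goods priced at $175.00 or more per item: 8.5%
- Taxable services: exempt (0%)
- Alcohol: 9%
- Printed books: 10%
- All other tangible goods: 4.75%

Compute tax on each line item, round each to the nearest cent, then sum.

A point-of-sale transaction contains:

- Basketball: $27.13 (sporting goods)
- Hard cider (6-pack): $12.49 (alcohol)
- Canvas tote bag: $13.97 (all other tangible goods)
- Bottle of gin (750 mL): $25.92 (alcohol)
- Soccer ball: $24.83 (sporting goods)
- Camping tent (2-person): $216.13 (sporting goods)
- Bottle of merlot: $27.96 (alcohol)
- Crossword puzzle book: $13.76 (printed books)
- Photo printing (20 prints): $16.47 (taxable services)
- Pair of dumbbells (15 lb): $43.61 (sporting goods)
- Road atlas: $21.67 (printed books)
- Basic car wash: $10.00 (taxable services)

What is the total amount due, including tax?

$482.49

Basketball $27.13: sporting goods, under $175.00 → 0% → $0.00
Hard cider (6-pack) $12.49: alcohol → 9% → $1.12
Canvas tote bag $13.97: all other tangible goods → 4.75% → $0.66
Bottle of gin (750 mL) $25.92: alcohol → 9% → $2.33
Soccer ball $24.83: sporting goods, under $175.00 → 0% → $0.00
Camping tent (2-person) $216.13: sporting goods, $175.00 or more → 8.5% → $18.37
Bottle of merlot $27.96: alcohol → 9% → $2.52
Crossword puzzle book $13.76: printed books → 10% → $1.38
Photo printing (20 prints) $16.47: taxable services → 0% → $0.00
Pair of dumbbells (15 lb) $43.61: sporting goods, under $175.00 → 0% → $0.00
Road atlas $21.67: printed books → 10% → $2.17
Basic car wash $10.00: taxable services → 0% → $0.00
Subtotal = $453.94; tax = $28.55; total due = $482.49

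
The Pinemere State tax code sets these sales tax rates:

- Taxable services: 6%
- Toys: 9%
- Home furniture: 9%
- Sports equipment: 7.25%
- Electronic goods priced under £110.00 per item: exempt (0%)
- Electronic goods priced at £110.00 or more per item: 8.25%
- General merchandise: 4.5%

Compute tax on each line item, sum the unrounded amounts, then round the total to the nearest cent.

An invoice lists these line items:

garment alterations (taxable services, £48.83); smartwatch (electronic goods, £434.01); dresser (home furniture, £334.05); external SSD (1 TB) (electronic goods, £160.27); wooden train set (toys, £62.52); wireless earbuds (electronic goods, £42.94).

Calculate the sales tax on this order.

Garment alterations £48.83: taxable services → 6% → £2.9298
Smartwatch £434.01: electronic goods, £110.00 or more → 8.25% → £35.805825
Dresser £334.05: home furniture → 9% → £30.0645
External SSD (1 TB) £160.27: electronic goods, £110.00 or more → 8.25% → £13.222275
Wooden train set £62.52: toys → 9% → £5.6268
Wireless earbuds £42.94: electronic goods, under £110.00 → 0% → £0.00
Unrounded tax sum = £87.6492 → £87.65

£87.65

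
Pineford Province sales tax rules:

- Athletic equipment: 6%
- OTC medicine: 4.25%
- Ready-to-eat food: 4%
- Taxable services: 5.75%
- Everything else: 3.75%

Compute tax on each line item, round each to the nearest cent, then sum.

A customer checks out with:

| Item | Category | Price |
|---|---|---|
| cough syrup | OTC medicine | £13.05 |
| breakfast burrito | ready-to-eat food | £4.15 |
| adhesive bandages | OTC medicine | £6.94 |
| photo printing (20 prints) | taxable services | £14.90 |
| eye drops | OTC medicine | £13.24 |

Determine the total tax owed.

Cough syrup £13.05: OTC medicine → 4.25% → £0.55
Breakfast burrito £4.15: ready-to-eat food → 4% → £0.17
Adhesive bandages £6.94: OTC medicine → 4.25% → £0.29
Photo printing (20 prints) £14.90: taxable services → 5.75% → £0.86
Eye drops £13.24: OTC medicine → 4.25% → £0.56
Total tax = £0.55 + £0.17 + £0.29 + £0.86 + £0.56 = £2.43

£2.43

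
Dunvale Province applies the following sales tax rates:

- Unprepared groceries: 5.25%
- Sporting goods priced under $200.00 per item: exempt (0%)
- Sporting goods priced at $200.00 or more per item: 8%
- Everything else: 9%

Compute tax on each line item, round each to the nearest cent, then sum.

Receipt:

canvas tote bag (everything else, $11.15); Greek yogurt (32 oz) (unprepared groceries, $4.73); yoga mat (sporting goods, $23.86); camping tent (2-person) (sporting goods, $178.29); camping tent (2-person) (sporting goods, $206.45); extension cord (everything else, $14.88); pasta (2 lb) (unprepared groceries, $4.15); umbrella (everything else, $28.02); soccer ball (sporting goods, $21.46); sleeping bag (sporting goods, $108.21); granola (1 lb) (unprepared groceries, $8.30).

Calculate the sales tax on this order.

Canvas tote bag $11.15: everything else → 9% → $1.00
Greek yogurt (32 oz) $4.73: unprepared groceries → 5.25% → $0.25
Yoga mat $23.86: sporting goods, under $200.00 → 0% → $0.00
Camping tent (2-person) $178.29: sporting goods, under $200.00 → 0% → $0.00
Camping tent (2-person) $206.45: sporting goods, $200.00 or more → 8% → $16.52
Extension cord $14.88: everything else → 9% → $1.34
Pasta (2 lb) $4.15: unprepared groceries → 5.25% → $0.22
Umbrella $28.02: everything else → 9% → $2.52
Soccer ball $21.46: sporting goods, under $200.00 → 0% → $0.00
Sleeping bag $108.21: sporting goods, under $200.00 → 0% → $0.00
Granola (1 lb) $8.30: unprepared groceries → 5.25% → $0.44
Total tax = $1.00 + $0.25 + $16.52 + $1.34 + $0.22 + $2.52 + $0.44 = $22.29

$22.29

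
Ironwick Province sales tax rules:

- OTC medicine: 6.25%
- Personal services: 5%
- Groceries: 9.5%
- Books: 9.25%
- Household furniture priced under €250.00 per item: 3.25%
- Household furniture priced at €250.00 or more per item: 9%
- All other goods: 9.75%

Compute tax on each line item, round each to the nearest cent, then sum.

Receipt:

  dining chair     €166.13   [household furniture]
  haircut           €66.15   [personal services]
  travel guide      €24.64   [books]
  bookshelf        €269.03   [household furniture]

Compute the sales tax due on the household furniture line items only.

Dining chair €166.13: household furniture, under €250.00 → 3.25% → €5.40
Bookshelf €269.03: household furniture, €250.00 or more → 9% → €24.21
Tax on household furniture = €5.40 + €24.21 = €29.61

€29.61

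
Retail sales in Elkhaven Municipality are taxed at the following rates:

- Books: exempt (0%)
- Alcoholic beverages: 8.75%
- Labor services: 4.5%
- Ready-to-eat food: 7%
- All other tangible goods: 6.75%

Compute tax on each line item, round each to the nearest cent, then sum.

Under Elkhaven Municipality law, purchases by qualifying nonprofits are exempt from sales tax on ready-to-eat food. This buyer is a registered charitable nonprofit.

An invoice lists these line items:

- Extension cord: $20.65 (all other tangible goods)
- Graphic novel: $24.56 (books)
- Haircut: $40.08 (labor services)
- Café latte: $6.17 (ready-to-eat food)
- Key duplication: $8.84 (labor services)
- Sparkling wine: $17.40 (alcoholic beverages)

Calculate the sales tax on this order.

Extension cord $20.65: all other tangible goods → 6.75% → $1.39
Graphic novel $24.56: books → 0% → $0.00
Haircut $40.08: labor services → 4.5% → $1.80
Café latte $6.17: ready-to-eat food, buyer-exempt → 0% → $0.00
Key duplication $8.84: labor services → 4.5% → $0.40
Sparkling wine $17.40: alcoholic beverages → 8.75% → $1.52
Total tax = $1.39 + $1.80 + $0.40 + $1.52 = $5.11

$5.11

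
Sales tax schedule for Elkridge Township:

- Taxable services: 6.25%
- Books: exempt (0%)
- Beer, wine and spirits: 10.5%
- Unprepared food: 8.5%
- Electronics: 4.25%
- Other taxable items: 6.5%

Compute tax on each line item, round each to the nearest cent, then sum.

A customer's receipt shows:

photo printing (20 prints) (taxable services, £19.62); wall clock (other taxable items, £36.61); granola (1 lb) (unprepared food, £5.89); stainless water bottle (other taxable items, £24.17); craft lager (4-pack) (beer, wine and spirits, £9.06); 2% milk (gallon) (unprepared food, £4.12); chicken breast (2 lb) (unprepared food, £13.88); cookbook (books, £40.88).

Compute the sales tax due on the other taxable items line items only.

Wall clock £36.61: other taxable items → 6.5% → £2.38
Stainless water bottle £24.17: other taxable items → 6.5% → £1.57
Tax on other taxable items = £2.38 + £1.57 = £3.95

£3.95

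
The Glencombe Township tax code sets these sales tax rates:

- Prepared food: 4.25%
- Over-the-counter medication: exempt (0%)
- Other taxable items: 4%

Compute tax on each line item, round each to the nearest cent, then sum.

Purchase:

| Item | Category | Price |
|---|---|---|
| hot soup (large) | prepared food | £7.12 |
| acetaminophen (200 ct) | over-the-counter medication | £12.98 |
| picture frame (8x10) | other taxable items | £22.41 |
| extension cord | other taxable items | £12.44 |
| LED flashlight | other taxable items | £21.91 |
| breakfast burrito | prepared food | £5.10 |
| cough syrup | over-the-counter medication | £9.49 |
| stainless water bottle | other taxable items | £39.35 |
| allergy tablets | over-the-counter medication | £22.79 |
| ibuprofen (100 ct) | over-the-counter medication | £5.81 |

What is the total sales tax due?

£4.37

Hot soup (large) £7.12: prepared food → 4.25% → £0.30
Acetaminophen (200 ct) £12.98: over-the-counter medication → 0% → £0.00
Picture frame (8x10) £22.41: other taxable items → 4% → £0.90
Extension cord £12.44: other taxable items → 4% → £0.50
LED flashlight £21.91: other taxable items → 4% → £0.88
Breakfast burrito £5.10: prepared food → 4.25% → £0.22
Cough syrup £9.49: over-the-counter medication → 0% → £0.00
Stainless water bottle £39.35: other taxable items → 4% → £1.57
Allergy tablets £22.79: over-the-counter medication → 0% → £0.00
Ibuprofen (100 ct) £5.81: over-the-counter medication → 0% → £0.00
Total tax = £0.30 + £0.90 + £0.50 + £0.88 + £0.22 + £1.57 = £4.37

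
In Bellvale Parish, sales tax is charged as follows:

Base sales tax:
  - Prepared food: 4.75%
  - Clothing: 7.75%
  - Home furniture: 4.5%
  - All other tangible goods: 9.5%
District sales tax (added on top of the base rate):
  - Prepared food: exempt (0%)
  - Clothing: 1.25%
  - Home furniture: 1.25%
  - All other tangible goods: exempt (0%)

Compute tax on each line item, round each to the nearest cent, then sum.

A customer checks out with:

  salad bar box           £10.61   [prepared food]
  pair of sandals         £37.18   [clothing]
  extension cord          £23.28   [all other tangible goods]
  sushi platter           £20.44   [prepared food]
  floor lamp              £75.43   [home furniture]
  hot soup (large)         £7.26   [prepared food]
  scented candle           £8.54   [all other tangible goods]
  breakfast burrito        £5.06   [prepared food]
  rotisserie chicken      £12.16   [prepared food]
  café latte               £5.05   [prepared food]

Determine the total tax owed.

Salad bar box £10.61: prepared food → 4.75% + 0% district = 4.75% → £0.50
Pair of sandals £37.18: clothing → 7.75% + 1.25% district = 9% → £3.35
Extension cord £23.28: all other tangible goods → 9.5% + 0% district = 9.5% → £2.21
Sushi platter £20.44: prepared food → 4.75% + 0% district = 4.75% → £0.97
Floor lamp £75.43: home furniture → 4.5% + 1.25% district = 5.75% → £4.34
Hot soup (large) £7.26: prepared food → 4.75% + 0% district = 4.75% → £0.34
Scented candle £8.54: all other tangible goods → 9.5% + 0% district = 9.5% → £0.81
Breakfast burrito £5.06: prepared food → 4.75% + 0% district = 4.75% → £0.24
Rotisserie chicken £12.16: prepared food → 4.75% + 0% district = 4.75% → £0.58
Café latte £5.05: prepared food → 4.75% + 0% district = 4.75% → £0.24
Total tax = £0.50 + £3.35 + £2.21 + £0.97 + £4.34 + £0.34 + £0.81 + £0.24 + £0.58 + £0.24 = £13.58

£13.58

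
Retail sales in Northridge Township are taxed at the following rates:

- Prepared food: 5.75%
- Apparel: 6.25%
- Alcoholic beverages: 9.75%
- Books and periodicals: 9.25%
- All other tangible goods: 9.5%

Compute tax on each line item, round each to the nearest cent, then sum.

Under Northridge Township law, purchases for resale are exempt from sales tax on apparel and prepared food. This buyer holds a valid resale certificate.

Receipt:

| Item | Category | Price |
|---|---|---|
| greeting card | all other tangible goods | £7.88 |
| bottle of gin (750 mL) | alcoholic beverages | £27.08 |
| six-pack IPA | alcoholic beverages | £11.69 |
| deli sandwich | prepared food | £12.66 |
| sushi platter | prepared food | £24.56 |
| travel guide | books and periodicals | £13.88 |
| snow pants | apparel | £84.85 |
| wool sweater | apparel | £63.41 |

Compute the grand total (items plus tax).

Greeting card £7.88: all other tangible goods → 9.5% → £0.75
Bottle of gin (750 mL) £27.08: alcoholic beverages → 9.75% → £2.64
Six-pack IPA £11.69: alcoholic beverages → 9.75% → £1.14
Deli sandwich £12.66: prepared food, buyer-exempt → 0% → £0.00
Sushi platter £24.56: prepared food, buyer-exempt → 0% → £0.00
Travel guide £13.88: books and periodicals → 9.25% → £1.28
Snow pants £84.85: apparel, buyer-exempt → 0% → £0.00
Wool sweater £63.41: apparel, buyer-exempt → 0% → £0.00
Subtotal = £246.01; tax = £5.81; total due = £251.82

£251.82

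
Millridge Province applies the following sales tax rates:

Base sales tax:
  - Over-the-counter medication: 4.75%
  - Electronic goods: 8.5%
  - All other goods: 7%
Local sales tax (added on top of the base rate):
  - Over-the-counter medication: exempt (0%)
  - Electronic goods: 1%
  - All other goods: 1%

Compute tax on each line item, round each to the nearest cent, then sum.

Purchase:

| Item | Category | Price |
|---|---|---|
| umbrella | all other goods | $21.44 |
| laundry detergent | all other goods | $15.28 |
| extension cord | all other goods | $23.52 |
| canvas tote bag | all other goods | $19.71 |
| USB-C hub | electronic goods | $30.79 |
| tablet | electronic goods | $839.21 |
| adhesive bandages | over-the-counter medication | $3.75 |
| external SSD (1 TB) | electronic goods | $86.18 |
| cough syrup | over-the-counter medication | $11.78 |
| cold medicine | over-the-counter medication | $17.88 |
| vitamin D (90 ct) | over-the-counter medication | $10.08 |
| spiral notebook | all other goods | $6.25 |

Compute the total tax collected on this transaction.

Umbrella $21.44: all other goods → 7% + 1% local = 8% → $1.72
Laundry detergent $15.28: all other goods → 7% + 1% local = 8% → $1.22
Extension cord $23.52: all other goods → 7% + 1% local = 8% → $1.88
Canvas tote bag $19.71: all other goods → 7% + 1% local = 8% → $1.58
USB-C hub $30.79: electronic goods → 8.5% + 1% local = 9.5% → $2.93
Tablet $839.21: electronic goods → 8.5% + 1% local = 9.5% → $79.72
Adhesive bandages $3.75: over-the-counter medication → 4.75% + 0% local = 4.75% → $0.18
External SSD (1 TB) $86.18: electronic goods → 8.5% + 1% local = 9.5% → $8.19
Cough syrup $11.78: over-the-counter medication → 4.75% + 0% local = 4.75% → $0.56
Cold medicine $17.88: over-the-counter medication → 4.75% + 0% local = 4.75% → $0.85
Vitamin D (90 ct) $10.08: over-the-counter medication → 4.75% + 0% local = 4.75% → $0.48
Spiral notebook $6.25: all other goods → 7% + 1% local = 8% → $0.50
Total tax = $1.72 + $1.22 + $1.88 + $1.58 + $2.93 + $79.72 + $0.18 + $8.19 + $0.56 + $0.85 + $0.48 + $0.50 = $99.81

$99.81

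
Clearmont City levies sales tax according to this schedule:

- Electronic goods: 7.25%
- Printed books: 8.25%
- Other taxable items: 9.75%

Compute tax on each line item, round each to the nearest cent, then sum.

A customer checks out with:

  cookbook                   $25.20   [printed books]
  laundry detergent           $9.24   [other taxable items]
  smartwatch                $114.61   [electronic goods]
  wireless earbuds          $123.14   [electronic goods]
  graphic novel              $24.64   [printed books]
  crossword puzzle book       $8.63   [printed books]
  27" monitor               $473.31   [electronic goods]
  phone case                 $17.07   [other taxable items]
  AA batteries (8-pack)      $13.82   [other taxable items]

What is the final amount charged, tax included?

$869.94

Cookbook $25.20: printed books → 8.25% → $2.08
Laundry detergent $9.24: other taxable items → 9.75% → $0.90
Smartwatch $114.61: electronic goods → 7.25% → $8.31
Wireless earbuds $123.14: electronic goods → 7.25% → $8.93
Graphic novel $24.64: printed books → 8.25% → $2.03
Crossword puzzle book $8.63: printed books → 8.25% → $0.71
27" monitor $473.31: electronic goods → 7.25% → $34.31
Phone case $17.07: other taxable items → 9.75% → $1.66
AA batteries (8-pack) $13.82: other taxable items → 9.75% → $1.35
Subtotal = $809.66; tax = $60.28; total due = $869.94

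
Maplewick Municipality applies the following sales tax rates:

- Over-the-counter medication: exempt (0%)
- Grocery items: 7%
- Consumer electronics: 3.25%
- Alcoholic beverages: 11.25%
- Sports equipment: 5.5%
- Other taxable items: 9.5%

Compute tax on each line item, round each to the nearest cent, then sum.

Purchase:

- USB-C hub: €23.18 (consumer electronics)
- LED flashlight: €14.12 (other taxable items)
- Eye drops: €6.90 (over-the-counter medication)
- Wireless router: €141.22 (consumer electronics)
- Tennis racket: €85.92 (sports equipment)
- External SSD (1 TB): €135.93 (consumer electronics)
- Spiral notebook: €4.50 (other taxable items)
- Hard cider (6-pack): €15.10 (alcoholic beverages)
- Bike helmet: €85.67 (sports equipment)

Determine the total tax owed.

€22.67

USB-C hub €23.18: consumer electronics → 3.25% → €0.75
LED flashlight €14.12: other taxable items → 9.5% → €1.34
Eye drops €6.90: over-the-counter medication → 0% → €0.00
Wireless router €141.22: consumer electronics → 3.25% → €4.59
Tennis racket €85.92: sports equipment → 5.5% → €4.73
External SSD (1 TB) €135.93: consumer electronics → 3.25% → €4.42
Spiral notebook €4.50: other taxable items → 9.5% → €0.43
Hard cider (6-pack) €15.10: alcoholic beverages → 11.25% → €1.70
Bike helmet €85.67: sports equipment → 5.5% → €4.71
Total tax = €0.75 + €1.34 + €4.59 + €4.73 + €4.42 + €0.43 + €1.70 + €4.71 = €22.67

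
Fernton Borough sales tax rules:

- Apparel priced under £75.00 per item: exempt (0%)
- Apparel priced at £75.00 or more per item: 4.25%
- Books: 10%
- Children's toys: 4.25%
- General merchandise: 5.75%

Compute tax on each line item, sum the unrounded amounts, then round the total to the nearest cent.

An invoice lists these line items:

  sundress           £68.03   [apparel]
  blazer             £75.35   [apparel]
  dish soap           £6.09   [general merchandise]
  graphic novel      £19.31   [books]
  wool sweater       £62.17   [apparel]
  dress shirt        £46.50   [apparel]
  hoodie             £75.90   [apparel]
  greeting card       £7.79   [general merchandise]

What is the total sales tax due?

£9.16

Sundress £68.03: apparel, under £75.00 → 0% → £0.00
Blazer £75.35: apparel, £75.00 or more → 4.25% → £3.202375
Dish soap £6.09: general merchandise → 5.75% → £0.350175
Graphic novel £19.31: books → 10% → £1.931
Wool sweater £62.17: apparel, under £75.00 → 0% → £0.00
Dress shirt £46.50: apparel, under £75.00 → 0% → £0.00
Hoodie £75.90: apparel, £75.00 or more → 4.25% → £3.22575
Greeting card £7.79: general merchandise → 5.75% → £0.447925
Unrounded tax sum = £9.157225 → £9.16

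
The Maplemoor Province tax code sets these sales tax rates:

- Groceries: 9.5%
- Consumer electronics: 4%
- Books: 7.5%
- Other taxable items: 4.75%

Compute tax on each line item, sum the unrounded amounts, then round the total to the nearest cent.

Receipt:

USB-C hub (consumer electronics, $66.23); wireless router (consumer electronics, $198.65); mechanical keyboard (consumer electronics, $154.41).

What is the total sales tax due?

$16.77

USB-C hub $66.23: consumer electronics → 4% → $2.6492
Wireless router $198.65: consumer electronics → 4% → $7.946
Mechanical keyboard $154.41: consumer electronics → 4% → $6.1764
Unrounded tax sum = $16.7716 → $16.77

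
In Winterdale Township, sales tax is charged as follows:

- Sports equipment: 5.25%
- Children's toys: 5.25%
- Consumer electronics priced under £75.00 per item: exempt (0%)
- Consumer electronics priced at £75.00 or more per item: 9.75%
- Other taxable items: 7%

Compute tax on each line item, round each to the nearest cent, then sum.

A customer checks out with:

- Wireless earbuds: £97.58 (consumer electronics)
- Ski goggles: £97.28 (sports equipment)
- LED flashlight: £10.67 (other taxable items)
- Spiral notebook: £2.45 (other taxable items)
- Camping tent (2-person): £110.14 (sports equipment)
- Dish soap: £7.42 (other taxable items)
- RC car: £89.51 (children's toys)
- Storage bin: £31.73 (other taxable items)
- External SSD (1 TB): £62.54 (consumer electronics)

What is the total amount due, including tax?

£538.08

Wireless earbuds £97.58: consumer electronics, £75.00 or more → 9.75% → £9.51
Ski goggles £97.28: sports equipment → 5.25% → £5.11
LED flashlight £10.67: other taxable items → 7% → £0.75
Spiral notebook £2.45: other taxable items → 7% → £0.17
Camping tent (2-person) £110.14: sports equipment → 5.25% → £5.78
Dish soap £7.42: other taxable items → 7% → £0.52
RC car £89.51: children's toys → 5.25% → £4.70
Storage bin £31.73: other taxable items → 7% → £2.22
External SSD (1 TB) £62.54: consumer electronics, under £75.00 → 0% → £0.00
Subtotal = £509.32; tax = £28.76; total due = £538.08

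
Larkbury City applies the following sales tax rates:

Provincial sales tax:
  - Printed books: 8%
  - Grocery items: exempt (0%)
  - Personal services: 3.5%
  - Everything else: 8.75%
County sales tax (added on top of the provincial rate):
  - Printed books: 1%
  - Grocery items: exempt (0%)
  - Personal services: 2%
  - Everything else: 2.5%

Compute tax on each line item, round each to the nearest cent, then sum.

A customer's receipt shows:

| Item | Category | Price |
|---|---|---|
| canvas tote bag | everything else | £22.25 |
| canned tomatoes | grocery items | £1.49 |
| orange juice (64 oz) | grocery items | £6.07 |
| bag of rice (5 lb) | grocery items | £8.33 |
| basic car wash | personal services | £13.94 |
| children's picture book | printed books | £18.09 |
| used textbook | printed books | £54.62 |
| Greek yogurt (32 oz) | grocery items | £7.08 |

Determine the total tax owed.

Canvas tote bag £22.25: everything else → 8.75% + 2.5% county = 11.25% → £2.50
Canned tomatoes £1.49: grocery items → 0% + 0% county = 0% → £0.00
Orange juice (64 oz) £6.07: grocery items → 0% + 0% county = 0% → £0.00
Bag of rice (5 lb) £8.33: grocery items → 0% + 0% county = 0% → £0.00
Basic car wash £13.94: personal services → 3.5% + 2% county = 5.5% → £0.77
Children's picture book £18.09: printed books → 8% + 1% county = 9% → £1.63
Used textbook £54.62: printed books → 8% + 1% county = 9% → £4.92
Greek yogurt (32 oz) £7.08: grocery items → 0% + 0% county = 0% → £0.00
Total tax = £2.50 + £0.77 + £1.63 + £4.92 = £9.82

£9.82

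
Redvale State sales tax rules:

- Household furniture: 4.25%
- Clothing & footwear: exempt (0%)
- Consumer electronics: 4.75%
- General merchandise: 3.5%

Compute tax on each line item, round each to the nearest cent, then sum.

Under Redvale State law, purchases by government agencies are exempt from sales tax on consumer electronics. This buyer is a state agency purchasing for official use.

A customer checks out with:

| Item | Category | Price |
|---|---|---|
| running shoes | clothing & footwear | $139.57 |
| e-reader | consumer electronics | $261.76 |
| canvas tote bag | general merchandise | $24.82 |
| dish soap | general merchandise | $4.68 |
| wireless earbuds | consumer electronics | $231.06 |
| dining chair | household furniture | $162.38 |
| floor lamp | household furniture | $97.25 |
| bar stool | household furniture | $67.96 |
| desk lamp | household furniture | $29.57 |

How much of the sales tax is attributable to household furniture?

Dining chair $162.38: household furniture → 4.25% → $6.90
Floor lamp $97.25: household furniture → 4.25% → $4.13
Bar stool $67.96: household furniture → 4.25% → $2.89
Desk lamp $29.57: household furniture → 4.25% → $1.26
Tax on household furniture = $6.90 + $4.13 + $2.89 + $1.26 = $15.18

$15.18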